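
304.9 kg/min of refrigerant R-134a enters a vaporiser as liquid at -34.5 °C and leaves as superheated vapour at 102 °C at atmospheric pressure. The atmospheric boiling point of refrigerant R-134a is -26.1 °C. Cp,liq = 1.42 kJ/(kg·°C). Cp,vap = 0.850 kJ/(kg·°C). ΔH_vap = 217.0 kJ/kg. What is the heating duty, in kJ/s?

Q = 1720 kJ/s

liquid -34.5→-26.1 °C: 11.928 kJ/kg
vaporisation at -26.1 °C: 217 kJ/kg
vapour -26.1→102 °C: 108.88 kJ/kg
Δh = 11.928 + 217 + 108.88 = 337.81 kJ/kg
Q = ṁ·Δh = 304.9 kg/min × 337.81 kJ/kg = 103000 kJ/min
|Q| = 1716.7 kW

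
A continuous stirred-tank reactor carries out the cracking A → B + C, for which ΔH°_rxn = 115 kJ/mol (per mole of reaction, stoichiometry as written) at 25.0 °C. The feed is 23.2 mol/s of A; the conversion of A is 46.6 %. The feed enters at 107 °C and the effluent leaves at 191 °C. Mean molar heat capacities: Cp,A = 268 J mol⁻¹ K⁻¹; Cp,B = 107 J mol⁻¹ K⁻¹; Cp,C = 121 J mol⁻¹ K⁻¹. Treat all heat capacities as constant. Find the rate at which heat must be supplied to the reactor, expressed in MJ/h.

Q_in = 6100 MJ/h

Extent of reaction ξ = 0.466 × 23.2 = 10.811 mol/s
Reaction term: ξ·ΔH°_rxn = 10.811 × 115 = 1243.3 kJ/s
Sensible, feed 107→25 °C: -509.84 kJ/s
Outlet flows (mol/s): A 12.389, B 10.811, C 10.811
Sensible, products 25→191 °C: 960.34 kJ/s
Q = ΔH = 1693.8 kJ/s = 1693.8 kW
Heat supplied = 6097.6 MJ/h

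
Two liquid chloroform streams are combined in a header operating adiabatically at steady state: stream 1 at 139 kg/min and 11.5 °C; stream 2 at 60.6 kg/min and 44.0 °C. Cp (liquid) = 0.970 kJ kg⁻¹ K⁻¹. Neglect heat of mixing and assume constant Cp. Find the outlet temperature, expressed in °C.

T_out = 21.4 °C

Energy balance with Q = 0: Σ ṁᵢCp,ᵢ(T_out − Tᵢ) = 0
T_out = Σ ṁᵢCp,ᵢTᵢ / Σ ṁᵢCp,ᵢ
      = 4137 / 193.61 = 21.367 °C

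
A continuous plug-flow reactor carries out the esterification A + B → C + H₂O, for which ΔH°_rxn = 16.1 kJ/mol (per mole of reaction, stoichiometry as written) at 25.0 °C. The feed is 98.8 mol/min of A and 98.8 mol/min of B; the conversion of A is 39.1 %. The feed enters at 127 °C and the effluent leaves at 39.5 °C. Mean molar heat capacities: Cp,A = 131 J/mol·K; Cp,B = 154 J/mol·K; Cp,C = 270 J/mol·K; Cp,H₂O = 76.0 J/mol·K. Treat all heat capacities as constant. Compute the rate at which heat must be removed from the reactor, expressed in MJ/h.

Extent of reaction ξ = 0.391 × 98.8 = 38.631 mol/min
Reaction term: ξ·ΔH°_rxn = 38.631 × 16.1 = 621.96 kJ/min
Sensible, feed 127→25 °C: -2872.1 kJ/min
Outlet flows (mol/min): A 60.169, B 60.169, C 38.631, H₂O 38.631
Sensible, products 25→39.5 °C: 442.46 kJ/min
Q = ΔH = -1807.7 kJ/min = -30.128 kW
Heat removed = 108.46 MJ/h

Q_out = 108 MJ/h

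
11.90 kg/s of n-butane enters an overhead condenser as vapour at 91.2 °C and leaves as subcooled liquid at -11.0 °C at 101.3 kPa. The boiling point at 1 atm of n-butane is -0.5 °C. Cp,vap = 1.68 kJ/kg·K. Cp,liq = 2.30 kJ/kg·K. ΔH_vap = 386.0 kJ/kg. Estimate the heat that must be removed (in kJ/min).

Q_c = 403000 kJ/min

vapour 91.2→-0.5 °C: -154.06 kJ/kg
condensation at -0.5 °C: -386 kJ/kg
liquid -0.5→-11.0 °C: -24.15 kJ/kg
Δh = -154.06 + -386 + -24.15 = -564.21 kJ/kg
Q = ṁ·Δh = 11.90 kg/s × -564.21 kJ/kg = -6714.1 kJ/s
|Q| = 6714.1 kW = 402840 kJ/min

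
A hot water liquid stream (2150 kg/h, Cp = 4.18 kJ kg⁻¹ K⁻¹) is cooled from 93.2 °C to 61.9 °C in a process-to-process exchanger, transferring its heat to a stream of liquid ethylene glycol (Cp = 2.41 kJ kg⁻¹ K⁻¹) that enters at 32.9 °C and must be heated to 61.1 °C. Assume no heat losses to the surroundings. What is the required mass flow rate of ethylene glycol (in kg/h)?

Heat released by hot stream: Q = 2150 × 4.18 × (93.2 − 61.9) = 281290 kJ/h
Energy balance on cold side (adiabatic exchanger): Q = ṁ_c·Cp_c·(T_c,out − T_c,in)
ṁ_c = 281290 / [2.41 × (61.1 − 32.9)] = 4139 kg/h

ṁ_c = 4140 kg/h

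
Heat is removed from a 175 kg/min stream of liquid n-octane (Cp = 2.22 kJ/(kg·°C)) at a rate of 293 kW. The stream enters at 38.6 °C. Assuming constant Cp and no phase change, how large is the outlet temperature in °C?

T_out = -6.65 °C

Q = 293 kW = 17580 kJ/min
ΔT = Q/(ṁ·Cp) = 17580/(175×2.22) = 45.251 K
T_out = 38.6 − 45.251 = -6.651 °C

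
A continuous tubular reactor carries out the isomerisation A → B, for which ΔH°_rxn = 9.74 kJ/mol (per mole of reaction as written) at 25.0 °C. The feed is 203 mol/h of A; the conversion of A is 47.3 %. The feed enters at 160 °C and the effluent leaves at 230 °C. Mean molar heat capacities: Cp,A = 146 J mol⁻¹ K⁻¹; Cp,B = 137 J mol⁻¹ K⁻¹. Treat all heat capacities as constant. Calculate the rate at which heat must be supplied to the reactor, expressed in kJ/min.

Q_in = 47.2 kJ/min

Extent of reaction ξ = 0.473 × 203 = 96.019 mol/h
Reaction term: ξ·ΔH°_rxn = 96.019 × 9.74 = 935.23 kJ/h
Sensible, feed 160→25 °C: -4001.1 kJ/h
Outlet flows (mol/h): A 106.98, B 96.019
Sensible, products 25→230 °C: 5898.6 kJ/h
Q = ΔH = 2832.7 kJ/h = 0.78687 kW
Heat supplied = 47.212 kJ/min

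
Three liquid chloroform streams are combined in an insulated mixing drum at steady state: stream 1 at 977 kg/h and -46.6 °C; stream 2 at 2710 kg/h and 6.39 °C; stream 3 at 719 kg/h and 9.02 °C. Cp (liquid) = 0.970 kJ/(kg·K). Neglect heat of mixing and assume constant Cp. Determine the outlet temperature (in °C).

T_out = -4.93 °C

No heat crosses the boundary, so H_out = H_in.
Σ ṁᵢCp,ᵢTᵢ = 977×0.970×-46.6 + 2710×0.970×6.39 + 719×0.970×9.02 = -21074
Σ ṁᵢCp,ᵢ = 977×0.970 + 2710×0.970 + 719×0.970 = 4273.8
T_out = -21074 / 4273.8 = -4.931 °C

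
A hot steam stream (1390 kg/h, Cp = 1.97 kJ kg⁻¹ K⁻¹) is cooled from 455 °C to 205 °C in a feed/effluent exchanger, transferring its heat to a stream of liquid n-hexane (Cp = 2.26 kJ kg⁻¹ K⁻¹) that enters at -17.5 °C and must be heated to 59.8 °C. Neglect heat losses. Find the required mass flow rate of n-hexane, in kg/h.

ṁ_c = 3920 kg/h

Heat released by hot stream: Q = 1390 × 1.97 × (455 − 205) = 684580 kJ/h
Energy balance on cold side (adiabatic exchanger): Q = ṁ_c·Cp_c·(T_c,out − T_c,in)
ṁ_c = 684580 / [2.26 × (59.8 − -17.5)] = 3918.6 kg/h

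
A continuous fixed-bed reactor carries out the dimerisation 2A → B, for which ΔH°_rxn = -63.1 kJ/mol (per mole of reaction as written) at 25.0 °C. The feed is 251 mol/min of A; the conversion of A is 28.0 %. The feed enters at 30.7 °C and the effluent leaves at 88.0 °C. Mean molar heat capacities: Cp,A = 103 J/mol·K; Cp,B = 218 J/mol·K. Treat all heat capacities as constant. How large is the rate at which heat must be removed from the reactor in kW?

Q_out = 11.8 kW

Extent of reaction ξ = 0.280 × 251 / 2 = 35.14 mol/min
Reaction term: ξ·ΔH°_rxn = 35.14 × -63.1 = -2217.3 kJ/min
Sensible, feed 30.7→25 °C: -147.36 kJ/min
Outlet flows (mol/min): A 180.72, B 35.14
Sensible, products 25→88.0 °C: 1655.3 kJ/min
Q = ΔH = -709.39 kJ/min = -11.823 kW
Heat removed = 11.823 kW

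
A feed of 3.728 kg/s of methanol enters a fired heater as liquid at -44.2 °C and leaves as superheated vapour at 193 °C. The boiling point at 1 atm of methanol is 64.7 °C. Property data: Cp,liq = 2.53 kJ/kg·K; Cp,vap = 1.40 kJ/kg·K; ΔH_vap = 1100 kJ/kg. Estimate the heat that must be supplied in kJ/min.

liquid -44.2→64.7 °C: 275.52 kJ/kg
vaporisation at 64.7 °C: 1100 kJ/kg
vapour 64.7→193 °C: 179.62 kJ/kg
Δh = 275.52 + 1100 + 179.62 = 1555.1 kJ/kg
Q = ṁ·Δh = 3.728 kg/s × 1555.1 kJ/kg = 5797.6 kJ/s
|Q| = 5797.6 kW = 347850 kJ/min

Q = 348000 kJ/min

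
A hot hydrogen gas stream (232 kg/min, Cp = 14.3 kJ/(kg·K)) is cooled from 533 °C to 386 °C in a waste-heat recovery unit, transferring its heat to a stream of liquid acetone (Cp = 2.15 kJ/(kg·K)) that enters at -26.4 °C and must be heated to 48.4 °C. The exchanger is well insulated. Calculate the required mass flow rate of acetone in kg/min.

Heat released by hot stream: Q = 232 × 14.3 × (533 − 386) = 487690 kJ/min
Energy balance on cold side (adiabatic exchanger): Q = ṁ_c·Cp_c·(T_c,out − T_c,in)
ṁ_c = 487690 / [2.15 × (48.4 − -26.4)] = 3032.5 kg/min

ṁ_c = 3030 kg/min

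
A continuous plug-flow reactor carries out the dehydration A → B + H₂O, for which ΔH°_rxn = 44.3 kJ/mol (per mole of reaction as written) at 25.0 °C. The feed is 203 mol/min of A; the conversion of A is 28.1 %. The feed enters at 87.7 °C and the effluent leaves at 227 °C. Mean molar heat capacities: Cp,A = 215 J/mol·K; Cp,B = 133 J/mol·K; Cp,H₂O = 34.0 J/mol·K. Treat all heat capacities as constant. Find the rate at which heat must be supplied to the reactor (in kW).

Extent of reaction ξ = 0.281 × 203 = 57.043 mol/min
Reaction term: ξ·ΔH°_rxn = 57.043 × 44.3 = 2527 kJ/min
Sensible, feed 87.7→25 °C: -2736.5 kJ/min
Outlet flows (mol/min): A 145.96, B 57.043, H₂O 57.043
Sensible, products 25→227 °C: 8263.2 kJ/min
Q = ΔH = 8053.7 kJ/min = 134.23 kW
Heat supplied = 134.23 kW

Q_in = 134 kW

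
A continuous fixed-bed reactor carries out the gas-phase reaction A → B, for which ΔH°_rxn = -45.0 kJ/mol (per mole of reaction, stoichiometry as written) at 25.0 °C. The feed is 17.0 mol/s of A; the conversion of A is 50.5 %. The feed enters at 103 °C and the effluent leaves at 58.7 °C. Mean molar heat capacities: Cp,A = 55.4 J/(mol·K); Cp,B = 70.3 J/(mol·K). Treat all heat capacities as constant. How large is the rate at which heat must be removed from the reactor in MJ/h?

Q_out = 1530 MJ/h

Extent of reaction ξ = 0.505 × 17.0 = 8.585 mol/s
Reaction term: ξ·ΔH°_rxn = 8.585 × -45.0 = -386.33 kJ/s
Sensible, feed 103→25 °C: -73.46 kJ/s
Outlet flows (mol/s): A 8.415, B 8.585
Sensible, products 25→58.7 °C: 36.049 kJ/s
Q = ΔH = -423.74 kJ/s = -423.74 kW
Heat removed = 1525.4 MJ/h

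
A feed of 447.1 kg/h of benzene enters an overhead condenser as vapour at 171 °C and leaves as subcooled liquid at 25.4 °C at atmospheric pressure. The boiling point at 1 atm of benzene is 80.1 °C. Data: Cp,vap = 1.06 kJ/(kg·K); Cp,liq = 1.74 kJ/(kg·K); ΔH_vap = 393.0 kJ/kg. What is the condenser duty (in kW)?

Q_c = 72.6 kW

vapour 171→80.1 °C: -96.354 kJ/kg
condensation at 80.1 °C: -393 kJ/kg
liquid 80.1→25.4 °C: -95.178 kJ/kg
Δh = -96.354 + -393 + -95.178 = -584.53 kJ/kg
Q = ṁ·Δh = 447.1 kg/h × -584.53 kJ/kg = -261340 kJ/h
|Q| = 72.596 kW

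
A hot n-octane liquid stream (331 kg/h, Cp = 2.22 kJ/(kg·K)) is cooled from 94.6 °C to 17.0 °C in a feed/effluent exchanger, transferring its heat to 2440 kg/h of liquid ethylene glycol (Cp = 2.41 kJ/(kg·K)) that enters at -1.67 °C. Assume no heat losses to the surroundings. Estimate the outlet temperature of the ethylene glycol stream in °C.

T_c,out = 8.03 °C

Heat released by hot stream: Q = 331 × 2.22 × (94.6 − 17.0) = 57022 kJ/h
Energy balance on cold side (adiabatic exchanger): Q = ṁ_c·Cp_c·(T_c,out − T_c,in)
T_c,out = -1.67 + 57022/(2440 × 2.41) = 8.027 °C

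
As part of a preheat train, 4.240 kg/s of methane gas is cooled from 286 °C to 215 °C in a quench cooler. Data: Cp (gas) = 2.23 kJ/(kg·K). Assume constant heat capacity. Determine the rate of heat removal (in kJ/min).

Q = ṁ·Cp·ΔT = 4.240 × 2.23 × (215 − 286) = -671.32 kJ/s
Cooling duty = 40279 kJ/min

Q_c = 40300 kJ/min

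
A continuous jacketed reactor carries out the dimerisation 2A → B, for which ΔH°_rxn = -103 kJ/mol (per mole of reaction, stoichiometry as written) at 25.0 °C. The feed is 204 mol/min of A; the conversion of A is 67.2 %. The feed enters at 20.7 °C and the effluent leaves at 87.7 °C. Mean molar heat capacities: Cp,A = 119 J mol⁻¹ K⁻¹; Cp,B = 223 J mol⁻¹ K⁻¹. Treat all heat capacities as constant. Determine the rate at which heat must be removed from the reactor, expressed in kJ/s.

Q_out = 91.6 kJ/s

Extent of reaction ξ = 0.672 × 204 / 2 = 68.544 mol/min
Reaction term: ξ·ΔH°_rxn = 68.544 × -103 = -7060 kJ/min
Sensible, feed 20.7→25 °C: 104.39 kJ/min
Outlet flows (mol/min): A 66.912, B 68.544
Sensible, products 25→87.7 °C: 1457.6 kJ/min
Q = ΔH = -5498 kJ/min = -91.633 kW
Heat removed = 91.633 kJ/s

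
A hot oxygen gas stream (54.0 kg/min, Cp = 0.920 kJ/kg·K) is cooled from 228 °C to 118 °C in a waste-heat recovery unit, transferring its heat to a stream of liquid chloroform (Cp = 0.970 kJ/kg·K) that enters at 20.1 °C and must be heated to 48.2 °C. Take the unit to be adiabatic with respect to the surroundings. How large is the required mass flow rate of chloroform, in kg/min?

ṁ_c = 200 kg/min

Heat released by hot stream: Q = 54.0 × 0.920 × (228 − 118) = 5464.8 kJ/min
Energy balance on cold side (adiabatic exchanger): Q = ṁ_c·Cp_c·(T_c,out − T_c,in)
ṁ_c = 5464.8 / [0.970 × (48.2 − 20.1)] = 200.49 kg/min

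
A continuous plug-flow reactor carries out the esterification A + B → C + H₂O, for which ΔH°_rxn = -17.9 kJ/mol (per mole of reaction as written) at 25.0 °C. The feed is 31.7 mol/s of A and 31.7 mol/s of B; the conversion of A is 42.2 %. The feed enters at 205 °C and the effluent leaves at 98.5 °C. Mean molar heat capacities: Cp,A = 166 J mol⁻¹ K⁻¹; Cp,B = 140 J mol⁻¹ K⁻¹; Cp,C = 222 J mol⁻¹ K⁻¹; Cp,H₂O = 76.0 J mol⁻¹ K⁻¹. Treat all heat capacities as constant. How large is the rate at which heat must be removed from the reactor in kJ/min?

Extent of reaction ξ = 0.422 × 31.7 = 13.377 mol/s
Reaction term: ξ·ΔH°_rxn = 13.377 × -17.9 = -239.46 kJ/s
Sensible, feed 205→25 °C: -1746 kJ/s
Outlet flows (mol/s): A 18.323, B 18.323, C 13.377, H₂O 13.377
Sensible, products 25→98.5 °C: 705.1 kJ/s
Q = ΔH = -1280.4 kJ/s = -1280.4 kW
Heat removed = 76824 kJ/min

Q_out = 76800 kJ/min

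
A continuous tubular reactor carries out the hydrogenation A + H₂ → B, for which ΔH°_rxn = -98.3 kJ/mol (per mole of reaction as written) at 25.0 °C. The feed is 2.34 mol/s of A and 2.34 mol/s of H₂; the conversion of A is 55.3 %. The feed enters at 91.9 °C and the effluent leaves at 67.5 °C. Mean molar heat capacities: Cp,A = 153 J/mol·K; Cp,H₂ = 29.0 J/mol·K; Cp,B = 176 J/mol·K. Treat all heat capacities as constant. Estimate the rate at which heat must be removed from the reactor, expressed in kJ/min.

Extent of reaction ξ = 0.553 × 2.34 = 1.294 mol/s
Reaction term: ξ·ΔH°_rxn = 1.294 × -98.3 = -127.2 kJ/s
Sensible, feed 91.9→25 °C: -28.491 kJ/s
Outlet flows (mol/s): A 1.046, H₂ 1.046, B 1.294
Sensible, products 25→67.5 °C: 17.77 kJ/s
Q = ΔH = -137.92 kJ/s = -137.92 kW
Heat removed = 8275.4 kJ/min

Q_out = 8280 kJ/min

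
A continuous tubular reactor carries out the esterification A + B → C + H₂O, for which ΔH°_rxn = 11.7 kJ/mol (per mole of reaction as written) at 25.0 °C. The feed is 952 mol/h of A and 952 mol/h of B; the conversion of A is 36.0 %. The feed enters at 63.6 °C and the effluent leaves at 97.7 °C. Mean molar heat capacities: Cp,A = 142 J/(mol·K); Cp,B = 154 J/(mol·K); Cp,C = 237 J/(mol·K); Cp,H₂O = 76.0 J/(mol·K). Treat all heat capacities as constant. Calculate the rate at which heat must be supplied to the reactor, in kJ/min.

Q_in = 234 kJ/min

Extent of reaction ξ = 0.360 × 952 = 342.72 mol/h
Reaction term: ξ·ΔH°_rxn = 342.72 × 11.7 = 4009.8 kJ/h
Sensible, feed 63.6→25 °C: -10877 kJ/h
Outlet flows (mol/h): A 609.28, B 609.28, C 342.72, H₂O 342.72
Sensible, products 25→97.7 °C: 20910 kJ/h
Q = ΔH = 14042 kJ/h = 3.9007 kW
Heat supplied = 234.04 kJ/min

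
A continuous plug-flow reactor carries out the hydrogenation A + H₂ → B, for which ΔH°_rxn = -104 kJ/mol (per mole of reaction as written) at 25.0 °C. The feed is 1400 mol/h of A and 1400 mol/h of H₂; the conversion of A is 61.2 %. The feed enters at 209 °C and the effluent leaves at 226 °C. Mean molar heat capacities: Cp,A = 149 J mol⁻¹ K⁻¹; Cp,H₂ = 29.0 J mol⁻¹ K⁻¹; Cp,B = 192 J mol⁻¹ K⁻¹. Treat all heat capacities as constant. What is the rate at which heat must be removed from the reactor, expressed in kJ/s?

Extent of reaction ξ = 0.612 × 1400 = 856.8 mol/h
Reaction term: ξ·ΔH°_rxn = 856.8 × -104 = -89107 kJ/h
Sensible, feed 209→25 °C: -45853 kJ/h
Outlet flows (mol/h): A 543.2, H₂ 543.2, B 856.8
Sensible, products 25→226 °C: 52500 kJ/h
Q = ΔH = -82460 kJ/h = -22.905 kW
Heat removed = 22.905 kJ/s

Q_out = 22.9 kJ/s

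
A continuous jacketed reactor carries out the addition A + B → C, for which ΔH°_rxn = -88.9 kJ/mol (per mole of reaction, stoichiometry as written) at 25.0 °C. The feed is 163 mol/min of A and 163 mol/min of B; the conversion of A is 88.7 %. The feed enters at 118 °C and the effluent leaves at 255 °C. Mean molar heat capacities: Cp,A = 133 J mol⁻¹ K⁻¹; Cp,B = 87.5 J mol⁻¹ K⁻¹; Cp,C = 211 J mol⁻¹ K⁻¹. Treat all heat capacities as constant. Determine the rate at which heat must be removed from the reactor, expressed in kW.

Extent of reaction ξ = 0.887 × 163 = 144.58 mol/min
Reaction term: ξ·ΔH°_rxn = 144.58 × -88.9 = -12853 kJ/min
Sensible, feed 118→25 °C: -3342.6 kJ/min
Outlet flows (mol/min): A 18.419, B 18.419, C 144.58
Sensible, products 25→255 °C: 7950.6 kJ/min
Q = ΔH = -8245.2 kJ/min = -137.42 kW
Heat removed = 137.42 kW

Q_out = 137 kW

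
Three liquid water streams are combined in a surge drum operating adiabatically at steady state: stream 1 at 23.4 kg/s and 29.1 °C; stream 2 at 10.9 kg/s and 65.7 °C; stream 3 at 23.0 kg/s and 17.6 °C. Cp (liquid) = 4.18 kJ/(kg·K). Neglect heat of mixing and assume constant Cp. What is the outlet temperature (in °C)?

No heat crosses the boundary, so H_out = H_in.
T_out = Σ ṁᵢCp,ᵢTᵢ / Σ ṁᵢCp,ᵢ
      = 7531.8 / 239.51 = 31.446 °C

T_out = 31.4 °C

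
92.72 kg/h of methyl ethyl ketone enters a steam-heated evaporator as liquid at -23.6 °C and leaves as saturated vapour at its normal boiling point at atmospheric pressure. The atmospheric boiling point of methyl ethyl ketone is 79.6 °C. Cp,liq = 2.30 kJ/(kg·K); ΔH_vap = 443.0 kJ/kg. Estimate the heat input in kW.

liquid -23.6→79.6 °C: 237.36 kJ/kg
vaporisation at 79.6 °C: 443 kJ/kg
Δh = 237.36 + 443 = 680.36 kJ/kg
Q = ṁ·Δh = 92.72 kg/h × 680.36 kJ/kg = 63083 kJ/h
|Q| = 17.523 kW

Q = 17.5 kW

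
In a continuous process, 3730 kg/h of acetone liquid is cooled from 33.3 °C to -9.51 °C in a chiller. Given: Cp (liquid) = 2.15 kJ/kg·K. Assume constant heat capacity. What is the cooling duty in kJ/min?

Q = ṁ·Cp·ΔT = 3730 × 2.15 × (-9.51 − 33.3) = -343310 kJ/h
Converting: 343310 / 3600 s = 95.365 kW
Cooling duty = 5721.9 kJ/min

Q_c = 5720 kJ/min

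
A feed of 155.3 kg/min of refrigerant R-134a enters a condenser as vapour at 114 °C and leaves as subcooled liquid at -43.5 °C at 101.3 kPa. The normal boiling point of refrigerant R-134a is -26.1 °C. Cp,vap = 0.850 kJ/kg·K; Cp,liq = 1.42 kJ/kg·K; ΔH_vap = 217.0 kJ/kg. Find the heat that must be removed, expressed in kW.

Q_c = 934 kW

vapour 114→-26.1 °C: -119.08 kJ/kg
condensation at -26.1 °C: -217 kJ/kg
liquid -26.1→-43.5 °C: -24.708 kJ/kg
Δh = -119.08 + -217 + -24.708 = -360.79 kJ/kg
Q = ṁ·Δh = 155.3 kg/min × -360.79 kJ/kg = -56031 kJ/min
|Q| = 933.85 kW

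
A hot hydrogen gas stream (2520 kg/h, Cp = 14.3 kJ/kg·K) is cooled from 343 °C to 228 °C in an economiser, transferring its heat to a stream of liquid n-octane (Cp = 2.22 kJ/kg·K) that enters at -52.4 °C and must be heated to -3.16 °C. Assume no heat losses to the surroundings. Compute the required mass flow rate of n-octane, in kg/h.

Heat released by hot stream: Q = 2520 × 14.3 × (343 − 228) = 4.1441e+06 kJ/h
Energy balance on cold side (adiabatic exchanger): Q = ṁ_c·Cp_c·(T_c,out − T_c,in)
ṁ_c = 4.1441e+06 / [2.22 × (-3.16 − -52.4)] = 37911 kg/h

ṁ_c = 37900 kg/h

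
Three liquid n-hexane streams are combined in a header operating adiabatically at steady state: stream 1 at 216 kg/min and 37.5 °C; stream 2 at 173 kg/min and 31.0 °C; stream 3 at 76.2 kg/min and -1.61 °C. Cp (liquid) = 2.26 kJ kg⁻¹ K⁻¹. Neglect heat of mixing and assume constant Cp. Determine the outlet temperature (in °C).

T_out = 28.7 °C

Adiabatic, steady state ⇒ Σ ṁᵢCp,ᵢ(T_out − Tᵢ) = 0
Σ ṁᵢCp,ᵢTᵢ = 216×2.26×37.5 + 173×2.26×31.0 + 76.2×2.26×-1.61 = 30149
Σ ṁᵢCp,ᵢ = 216×2.26 + 173×2.26 + 76.2×2.26 = 1051.4
T_out = 30149 / 1051.4 = 28.677 °C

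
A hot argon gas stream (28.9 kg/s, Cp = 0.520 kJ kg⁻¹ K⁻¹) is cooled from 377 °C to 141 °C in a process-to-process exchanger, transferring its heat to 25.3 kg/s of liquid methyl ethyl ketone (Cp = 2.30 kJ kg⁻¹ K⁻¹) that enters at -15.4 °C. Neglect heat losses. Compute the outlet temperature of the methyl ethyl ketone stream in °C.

T_c,out = 45.5 °C

Heat released by hot stream: Q = 28.9 × 0.520 × (377 − 141) = 3546.6 kJ/s
Energy balance on cold side (adiabatic exchanger): Q = ṁ_c·Cp_c·(T_c,out − T_c,in)
T_c,out = -15.4 + 3546.6/(25.3 × 2.30) = 45.549 °C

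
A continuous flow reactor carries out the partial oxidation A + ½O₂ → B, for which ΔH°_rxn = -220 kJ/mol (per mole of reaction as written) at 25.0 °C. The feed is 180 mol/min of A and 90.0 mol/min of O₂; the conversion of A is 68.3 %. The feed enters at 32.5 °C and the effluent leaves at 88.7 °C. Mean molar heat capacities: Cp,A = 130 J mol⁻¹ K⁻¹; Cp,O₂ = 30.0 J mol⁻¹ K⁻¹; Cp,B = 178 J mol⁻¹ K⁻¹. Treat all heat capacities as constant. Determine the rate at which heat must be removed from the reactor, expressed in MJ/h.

Extent of reaction ξ = 0.683 × 180 = 122.94 mol/min
Reaction term: ξ·ΔH°_rxn = 122.94 × -220 = -27047 kJ/min
Sensible, feed 32.5→25 °C: -195.75 kJ/min
Outlet flows (mol/min): A 57.06, O₂ 28.53, B 122.94
Sensible, products 25→88.7 °C: 1921 kJ/min
Q = ΔH = -25322 kJ/min = -422.03 kW
Heat removed = 1519.3 MJ/h

Q_out = 1520 MJ/h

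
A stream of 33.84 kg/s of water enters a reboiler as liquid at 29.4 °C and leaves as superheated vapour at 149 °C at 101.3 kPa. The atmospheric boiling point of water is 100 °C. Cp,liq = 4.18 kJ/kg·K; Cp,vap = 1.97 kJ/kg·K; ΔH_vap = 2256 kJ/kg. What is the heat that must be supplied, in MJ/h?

liquid 29.4→100 °C: 295.11 kJ/kg
vaporisation at 100 °C: 2256 kJ/kg
vapour 100→149 °C: 96.53 kJ/kg
Δh = 295.11 + 2256 + 96.53 = 2647.6 kJ/kg
Q = ṁ·Δh = 33.84 kg/s × 2647.6 kJ/kg = 89596 kJ/s
|Q| = 89596 kW = 322550 MJ/h

Q = 323000 MJ/h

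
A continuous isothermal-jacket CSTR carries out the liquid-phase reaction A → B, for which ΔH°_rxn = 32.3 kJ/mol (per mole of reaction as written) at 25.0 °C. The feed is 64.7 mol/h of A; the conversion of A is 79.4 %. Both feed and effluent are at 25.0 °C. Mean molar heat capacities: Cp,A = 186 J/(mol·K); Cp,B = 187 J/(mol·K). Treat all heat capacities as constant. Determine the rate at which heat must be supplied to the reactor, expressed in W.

Extent of reaction ξ = 0.794 × 64.7 = 51.372 mol/h
Reaction term: ξ·ΔH°_rxn = 51.372 × 32.3 = 1659.3 kJ/h
Q = ΔH = 1659.3 kJ/h = 0.46092 kW
Heat supplied = 460.92 W

Q_in = 461 W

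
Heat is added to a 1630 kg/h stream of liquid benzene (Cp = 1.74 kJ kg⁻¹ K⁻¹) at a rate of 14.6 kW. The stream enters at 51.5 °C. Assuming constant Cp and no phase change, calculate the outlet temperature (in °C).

T_out = 70.0 °C

Q = 14.6 kW = 52560 kJ/h
ΔT = Q/(ṁ·Cp) = 52560/(1630×1.74) = 18.532 K
T_out = 51.5 + 18.532 = 70.032 °C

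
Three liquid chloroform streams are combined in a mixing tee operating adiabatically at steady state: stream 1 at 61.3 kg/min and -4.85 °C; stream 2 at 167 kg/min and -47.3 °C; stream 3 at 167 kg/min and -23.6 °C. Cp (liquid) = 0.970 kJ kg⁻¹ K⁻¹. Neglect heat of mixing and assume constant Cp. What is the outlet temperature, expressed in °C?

T_out = -30.7 °C

Energy balance with Q = 0: Σ ṁᵢCp,ᵢ(T_out − Tᵢ) = 0
Σ ṁᵢCp,ᵢTᵢ = 61.3×0.970×-4.85 + 167×0.970×-47.3 + 167×0.970×-23.6 = -11773
Σ ṁᵢCp,ᵢ = 61.3×0.970 + 167×0.970 + 167×0.970 = 383.44
T_out = -11773 / 383.44 = -30.705 °C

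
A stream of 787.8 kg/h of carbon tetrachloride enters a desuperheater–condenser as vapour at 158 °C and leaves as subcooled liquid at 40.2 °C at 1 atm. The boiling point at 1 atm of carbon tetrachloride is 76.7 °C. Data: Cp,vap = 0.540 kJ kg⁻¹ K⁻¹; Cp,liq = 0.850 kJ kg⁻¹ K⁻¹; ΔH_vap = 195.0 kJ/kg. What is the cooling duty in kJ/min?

vapour 158→76.7 °C: -43.902 kJ/kg
condensation at 76.7 °C: -195 kJ/kg
liquid 76.7→40.2 °C: -31.025 kJ/kg
Δh = -43.902 + -195 + -31.025 = -269.93 kJ/kg
Q = ṁ·Δh = 787.8 kg/h × -269.93 kJ/kg = -212650 kJ/h
|Q| = 59.069 kW = 3544.1 kJ/min

Q_c = 3540 kJ/min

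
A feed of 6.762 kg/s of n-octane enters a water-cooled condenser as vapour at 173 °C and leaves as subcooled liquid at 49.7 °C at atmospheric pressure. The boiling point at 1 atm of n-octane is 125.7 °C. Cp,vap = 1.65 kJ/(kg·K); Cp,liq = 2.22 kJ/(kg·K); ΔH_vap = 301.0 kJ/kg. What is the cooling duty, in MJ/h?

vapour 173→125.7 °C: -78.045 kJ/kg
condensation at 125.7 °C: -301 kJ/kg
liquid 125.7→49.7 °C: -168.72 kJ/kg
Δh = -78.045 + -301 + -168.72 = -547.76 kJ/kg
Q = ṁ·Δh = 6.762 kg/s × -547.76 kJ/kg = -3704 kJ/s
|Q| = 3704 kW = 13334 MJ/h

Q_c = 13300 MJ/h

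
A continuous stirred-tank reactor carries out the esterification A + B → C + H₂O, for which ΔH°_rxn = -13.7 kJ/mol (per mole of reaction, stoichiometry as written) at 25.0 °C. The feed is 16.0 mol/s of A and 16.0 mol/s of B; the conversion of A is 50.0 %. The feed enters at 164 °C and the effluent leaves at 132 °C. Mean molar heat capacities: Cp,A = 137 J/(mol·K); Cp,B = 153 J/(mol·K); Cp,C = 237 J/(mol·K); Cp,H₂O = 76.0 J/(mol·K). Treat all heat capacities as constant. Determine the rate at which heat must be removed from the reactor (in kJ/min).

Q_out = 14300 kJ/min

Extent of reaction ξ = 0.500 × 16.0 = 8 mol/s
Reaction term: ξ·ΔH°_rxn = 8 × -13.7 = -109.6 kJ/s
Sensible, feed 164→25 °C: -644.96 kJ/s
Outlet flows (mol/s): A 8, B 8, C 8, H₂O 8
Sensible, products 25→132 °C: 516.17 kJ/s
Q = ΔH = -238.39 kJ/s = -238.39 kW
Heat removed = 14304 kJ/min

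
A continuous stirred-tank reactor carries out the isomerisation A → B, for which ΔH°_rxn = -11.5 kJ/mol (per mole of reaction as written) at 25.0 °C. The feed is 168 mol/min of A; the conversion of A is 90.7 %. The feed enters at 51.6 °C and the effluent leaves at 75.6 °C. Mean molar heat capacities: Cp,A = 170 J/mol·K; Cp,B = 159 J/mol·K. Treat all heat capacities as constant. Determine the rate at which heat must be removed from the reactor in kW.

Extent of reaction ξ = 0.907 × 168 = 152.38 mol/min
Reaction term: ξ·ΔH°_rxn = 152.38 × -11.5 = -1752.3 kJ/min
Sensible, feed 51.6→25 °C: -759.7 kJ/min
Outlet flows (mol/min): A 15.624, B 152.38
Sensible, products 25→75.6 °C: 1360.3 kJ/min
Q = ΔH = -1151.7 kJ/min = -19.195 kW
Heat removed = 19.195 kW

Q_out = 19.2 kW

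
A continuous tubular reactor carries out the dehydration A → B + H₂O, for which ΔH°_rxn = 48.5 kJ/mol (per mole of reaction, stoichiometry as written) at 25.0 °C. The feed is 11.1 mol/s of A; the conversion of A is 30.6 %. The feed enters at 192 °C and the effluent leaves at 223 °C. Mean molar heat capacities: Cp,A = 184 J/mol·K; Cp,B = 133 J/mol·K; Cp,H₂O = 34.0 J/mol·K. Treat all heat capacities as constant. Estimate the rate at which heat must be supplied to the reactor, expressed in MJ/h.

Q_in = 780 MJ/h

Extent of reaction ξ = 0.306 × 11.1 = 3.3966 mol/s
Reaction term: ξ·ΔH°_rxn = 3.3966 × 48.5 = 164.74 kJ/s
Sensible, feed 192→25 °C: -341.08 kJ/s
Outlet flows (mol/s): A 7.7034, B 3.3966, H₂O 3.3966
Sensible, products 25→223 °C: 392.96 kJ/s
Q = ΔH = 216.62 kJ/s = 216.62 kW
Heat supplied = 779.82 MJ/h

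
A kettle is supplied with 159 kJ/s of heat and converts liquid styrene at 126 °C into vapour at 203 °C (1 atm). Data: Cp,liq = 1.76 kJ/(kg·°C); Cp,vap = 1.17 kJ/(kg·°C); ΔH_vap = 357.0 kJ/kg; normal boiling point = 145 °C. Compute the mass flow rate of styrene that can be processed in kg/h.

ṁ = 1250 kg/h

Δh = 1.76×(145−126) + 357.0 + 1.17×(203−145) = 458.3 kJ/kg
Q = 159 kJ/s = 159 kJ/s = 572400 kJ/h
ṁ = Q/Δh = 572400 / 458.3 = 1249 kg/h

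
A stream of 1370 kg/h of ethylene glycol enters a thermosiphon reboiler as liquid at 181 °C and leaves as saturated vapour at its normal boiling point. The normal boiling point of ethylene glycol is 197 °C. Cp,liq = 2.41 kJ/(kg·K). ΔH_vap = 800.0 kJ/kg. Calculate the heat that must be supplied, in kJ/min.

Q = 19100 kJ/min

liquid 181→197 °C: 38.56 kJ/kg
vaporisation at 197 °C: 800 kJ/kg
Δh = 38.56 + 800 = 838.56 kJ/kg
Q = ṁ·Δh = 1370 kg/h × 838.56 kJ/kg = 1.1488e+06 kJ/h
|Q| = 319.12 kW = 19147 kJ/min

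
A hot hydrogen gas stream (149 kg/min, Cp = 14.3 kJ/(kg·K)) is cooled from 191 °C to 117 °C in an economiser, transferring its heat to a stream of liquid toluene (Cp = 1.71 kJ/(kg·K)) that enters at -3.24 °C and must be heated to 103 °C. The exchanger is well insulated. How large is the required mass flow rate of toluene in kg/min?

ṁ_c = 868 kg/min

Heat released by hot stream: Q = 149 × 14.3 × (191 − 117) = 157670 kJ/min
Energy balance on cold side (adiabatic exchanger): Q = ṁ_c·Cp_c·(T_c,out − T_c,in)
ṁ_c = 157670 / [1.71 × (103 − -3.24)] = 867.9 kg/min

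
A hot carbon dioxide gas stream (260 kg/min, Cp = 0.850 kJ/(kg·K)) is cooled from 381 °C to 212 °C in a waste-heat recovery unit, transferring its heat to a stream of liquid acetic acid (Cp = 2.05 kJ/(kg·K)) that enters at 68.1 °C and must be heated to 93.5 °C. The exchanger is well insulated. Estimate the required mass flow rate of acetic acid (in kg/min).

ṁ_c = 717 kg/min

Heat released by hot stream: Q = 260 × 0.850 × (381 − 212) = 37349 kJ/min
Energy balance on cold side (adiabatic exchanger): Q = ṁ_c·Cp_c·(T_c,out − T_c,in)
ṁ_c = 37349 / [2.05 × (93.5 − 68.1)] = 717.28 kg/min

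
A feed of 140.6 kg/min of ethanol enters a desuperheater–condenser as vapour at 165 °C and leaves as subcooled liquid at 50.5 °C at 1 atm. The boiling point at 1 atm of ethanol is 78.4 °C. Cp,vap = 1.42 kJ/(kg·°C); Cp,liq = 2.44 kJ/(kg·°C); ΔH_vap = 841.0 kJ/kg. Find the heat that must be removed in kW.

Q_c = 2420 kW

vapour 165→78.4 °C: -122.97 kJ/kg
condensation at 78.4 °C: -841 kJ/kg
liquid 78.4→50.5 °C: -68.076 kJ/kg
Δh = -122.97 + -841 + -68.076 = -1032 kJ/kg
Q = ṁ·Δh = 140.6 kg/min × -1032 kJ/kg = -145110 kJ/min
|Q| = 2418.4 kW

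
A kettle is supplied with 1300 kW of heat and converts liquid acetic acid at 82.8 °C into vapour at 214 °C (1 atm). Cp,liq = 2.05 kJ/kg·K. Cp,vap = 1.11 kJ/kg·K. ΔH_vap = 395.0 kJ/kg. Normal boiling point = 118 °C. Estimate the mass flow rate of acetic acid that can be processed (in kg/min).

ṁ = 136 kg/min

Δh = 2.05×(118−82.8) + 395.0 + 1.11×(214−118) = 573.72 kJ/kg
Q = 1300 kW = 1300 kJ/s = 78000 kJ/min
ṁ = Q/Δh = 78000 / 573.72 = 135.95 kg/min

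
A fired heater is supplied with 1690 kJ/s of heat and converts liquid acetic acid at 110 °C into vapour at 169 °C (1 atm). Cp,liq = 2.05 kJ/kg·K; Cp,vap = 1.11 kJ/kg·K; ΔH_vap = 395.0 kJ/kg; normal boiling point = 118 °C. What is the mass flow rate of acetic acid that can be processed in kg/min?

Δh = 2.05×(118−110) + 395.0 + 1.11×(169−118) = 468.01 kJ/kg
Q = 1690 kJ/s = 1690 kJ/s = 101400 kJ/min
ṁ = Q/Δh = 101400 / 468.01 = 216.66 kg/min

ṁ = 217 kg/min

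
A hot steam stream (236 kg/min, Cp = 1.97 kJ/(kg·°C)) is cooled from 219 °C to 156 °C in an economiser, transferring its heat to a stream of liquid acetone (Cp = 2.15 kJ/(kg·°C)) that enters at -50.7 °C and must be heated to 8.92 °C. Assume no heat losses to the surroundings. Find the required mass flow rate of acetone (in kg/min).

Heat released by hot stream: Q = 236 × 1.97 × (219 − 156) = 29290 kJ/min
Energy balance on cold side (adiabatic exchanger): Q = ṁ_c·Cp_c·(T_c,out − T_c,in)
ṁ_c = 29290 / [2.15 × (8.92 − -50.7)] = 228.5 kg/min

ṁ_c = 229 kg/min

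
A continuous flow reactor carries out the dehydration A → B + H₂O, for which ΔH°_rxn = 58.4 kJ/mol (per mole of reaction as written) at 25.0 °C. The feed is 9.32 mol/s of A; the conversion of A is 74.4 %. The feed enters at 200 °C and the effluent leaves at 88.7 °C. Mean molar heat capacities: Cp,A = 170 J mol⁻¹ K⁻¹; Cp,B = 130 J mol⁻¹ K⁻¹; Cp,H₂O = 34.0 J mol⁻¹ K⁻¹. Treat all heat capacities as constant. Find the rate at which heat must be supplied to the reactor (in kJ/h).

Q_in = 813000 kJ/h

Extent of reaction ξ = 0.744 × 9.32 = 6.9341 mol/s
Reaction term: ξ·ΔH°_rxn = 6.9341 × 58.4 = 404.95 kJ/s
Sensible, feed 200→25 °C: -277.27 kJ/s
Outlet flows (mol/s): A 2.3859, B 6.9341, H₂O 6.9341
Sensible, products 25→88.7 °C: 98.276 kJ/s
Q = ΔH = 225.96 kJ/s = 225.96 kW
Heat supplied = 813440 kJ/h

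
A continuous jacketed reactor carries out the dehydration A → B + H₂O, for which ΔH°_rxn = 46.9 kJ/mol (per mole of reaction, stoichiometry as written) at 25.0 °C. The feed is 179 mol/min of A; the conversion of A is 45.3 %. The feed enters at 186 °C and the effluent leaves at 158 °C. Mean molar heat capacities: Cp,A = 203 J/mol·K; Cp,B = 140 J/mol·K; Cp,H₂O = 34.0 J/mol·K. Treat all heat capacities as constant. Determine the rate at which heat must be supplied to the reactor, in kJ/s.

Extent of reaction ξ = 0.453 × 179 = 81.087 mol/min
Reaction term: ξ·ΔH°_rxn = 81.087 × 46.9 = 3803 kJ/min
Sensible, feed 186→25 °C: -5850.3 kJ/min
Outlet flows (mol/min): A 97.913, B 81.087, H₂O 81.087
Sensible, products 25→158 °C: 4520.1 kJ/min
Q = ΔH = 2472.8 kJ/min = 41.213 kW
Heat supplied = 41.213 kJ/s

Q_in = 41.2 kJ/s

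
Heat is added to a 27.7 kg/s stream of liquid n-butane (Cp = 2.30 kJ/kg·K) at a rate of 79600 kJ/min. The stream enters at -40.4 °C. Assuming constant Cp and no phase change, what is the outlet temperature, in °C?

T_out = -19.6 °C

Q = 79600 kJ/min = 1326.7 kJ/s
ΔT = Q/(ṁ·Cp) = 1326.7/(27.7×2.30) = 20.824 K
T_out = -40.4 + 20.824 = -19.576 °C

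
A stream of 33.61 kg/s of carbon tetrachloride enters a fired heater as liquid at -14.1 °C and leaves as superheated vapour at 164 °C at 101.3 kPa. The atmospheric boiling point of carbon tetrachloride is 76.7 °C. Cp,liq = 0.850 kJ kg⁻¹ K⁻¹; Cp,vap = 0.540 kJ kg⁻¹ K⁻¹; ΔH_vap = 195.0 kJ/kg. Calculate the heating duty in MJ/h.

Q = 38600 MJ/h

liquid -14.1→76.7 °C: 77.18 kJ/kg
vaporisation at 76.7 °C: 195 kJ/kg
vapour 76.7→164 °C: 47.142 kJ/kg
Δh = 77.18 + 195 + 47.142 = 319.32 kJ/kg
Q = ṁ·Δh = 33.61 kg/s × 319.32 kJ/kg = 10732 kJ/s
|Q| = 10732 kW = 38637 MJ/h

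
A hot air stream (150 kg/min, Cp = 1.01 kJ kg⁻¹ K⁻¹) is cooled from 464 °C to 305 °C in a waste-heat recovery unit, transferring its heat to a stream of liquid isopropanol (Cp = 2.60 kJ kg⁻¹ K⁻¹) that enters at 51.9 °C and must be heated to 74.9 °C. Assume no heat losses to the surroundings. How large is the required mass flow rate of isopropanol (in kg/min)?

ṁ_c = 403 kg/min

Heat released by hot stream: Q = 150 × 1.01 × (464 − 305) = 24088 kJ/min
Energy balance on cold side (adiabatic exchanger): Q = ṁ_c·Cp_c·(T_c,out − T_c,in)
ṁ_c = 24088 / [2.60 × (74.9 − 51.9)] = 402.82 kg/min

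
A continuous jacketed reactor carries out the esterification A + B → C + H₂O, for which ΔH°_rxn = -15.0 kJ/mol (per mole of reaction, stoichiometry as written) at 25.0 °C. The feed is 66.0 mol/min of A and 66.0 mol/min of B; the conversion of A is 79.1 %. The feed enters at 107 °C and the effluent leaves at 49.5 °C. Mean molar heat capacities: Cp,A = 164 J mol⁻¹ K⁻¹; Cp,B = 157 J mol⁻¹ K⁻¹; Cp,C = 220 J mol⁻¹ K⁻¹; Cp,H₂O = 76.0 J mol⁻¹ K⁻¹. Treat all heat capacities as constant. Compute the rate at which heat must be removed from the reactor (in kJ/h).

Q_out = 122000 kJ/h

Extent of reaction ξ = 0.791 × 66.0 = 52.206 mol/min
Reaction term: ξ·ΔH°_rxn = 52.206 × -15.0 = -783.09 kJ/min
Sensible, feed 107→25 °C: -1737.3 kJ/min
Outlet flows (mol/min): A 13.794, B 13.794, C 52.206, H₂O 52.206
Sensible, products 25→49.5 °C: 487.08 kJ/min
Q = ΔH = -2033.3 kJ/min = -33.888 kW
Heat removed = 122000 kJ/h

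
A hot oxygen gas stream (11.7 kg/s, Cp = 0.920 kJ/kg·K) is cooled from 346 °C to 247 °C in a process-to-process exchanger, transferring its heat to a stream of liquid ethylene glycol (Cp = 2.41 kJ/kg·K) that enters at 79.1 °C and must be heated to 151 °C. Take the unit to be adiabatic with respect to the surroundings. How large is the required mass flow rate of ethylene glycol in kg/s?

ṁ_c = 6.15 kg/s

Heat released by hot stream: Q = 11.7 × 0.920 × (346 − 247) = 1065.6 kJ/s
Energy balance on cold side (adiabatic exchanger): Q = ṁ_c·Cp_c·(T_c,out − T_c,in)
ṁ_c = 1065.6 / [2.41 × (151 − 79.1)] = 6.1498 kg/s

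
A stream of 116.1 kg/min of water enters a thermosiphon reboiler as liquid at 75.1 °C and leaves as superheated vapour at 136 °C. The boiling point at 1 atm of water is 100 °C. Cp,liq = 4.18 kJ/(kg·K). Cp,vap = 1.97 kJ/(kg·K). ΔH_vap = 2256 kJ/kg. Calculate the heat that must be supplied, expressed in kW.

liquid 75.1→100 °C: 104.08 kJ/kg
vaporisation at 100 °C: 2256 kJ/kg
vapour 100→136 °C: 70.92 kJ/kg
Δh = 104.08 + 2256 + 70.92 = 2431 kJ/kg
Q = ṁ·Δh = 116.1 kg/min × 2431 kJ/kg = 282240 kJ/min
|Q| = 4704 kW

Q = 4700 kW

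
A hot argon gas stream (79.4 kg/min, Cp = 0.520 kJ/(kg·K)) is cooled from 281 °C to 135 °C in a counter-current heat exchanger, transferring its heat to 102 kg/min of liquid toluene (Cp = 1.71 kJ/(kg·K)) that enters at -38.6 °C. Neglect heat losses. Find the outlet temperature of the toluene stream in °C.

T_c,out = -4.04 °C

Heat released by hot stream: Q = 79.4 × 0.520 × (281 − 135) = 6028 kJ/min
Energy balance on cold side (adiabatic exchanger): Q = ṁ_c·Cp_c·(T_c,out − T_c,in)
T_c,out = -38.6 + 6028/(102 × 1.71) = -4.0395 °C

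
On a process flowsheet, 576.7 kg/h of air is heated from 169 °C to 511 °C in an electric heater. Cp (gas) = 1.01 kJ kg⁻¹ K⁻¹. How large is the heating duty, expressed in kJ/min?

Q = ṁ·Cp·ΔT = 576.7 × 1.01 × (511 − 169) = 199200 kJ/h
Converting: 199200 / 3600 s = 55.334 kW
Heating duty = 3320.1 kJ/min

Q = 3320 kJ/min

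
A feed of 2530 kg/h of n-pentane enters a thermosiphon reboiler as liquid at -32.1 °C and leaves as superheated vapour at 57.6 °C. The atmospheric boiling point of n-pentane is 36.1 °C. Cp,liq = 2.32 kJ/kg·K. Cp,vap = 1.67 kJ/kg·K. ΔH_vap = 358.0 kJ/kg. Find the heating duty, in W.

liquid -32.1→36.1 °C: 158.22 kJ/kg
vaporisation at 36.1 °C: 358 kJ/kg
vapour 36.1→57.6 °C: 35.905 kJ/kg
Δh = 158.22 + 358 + 35.905 = 552.13 kJ/kg
Q = ṁ·Δh = 2530 kg/h × 552.13 kJ/kg = 1.3969e+06 kJ/h
|Q| = 388.02 kW = 388020 W

Q = 388000 W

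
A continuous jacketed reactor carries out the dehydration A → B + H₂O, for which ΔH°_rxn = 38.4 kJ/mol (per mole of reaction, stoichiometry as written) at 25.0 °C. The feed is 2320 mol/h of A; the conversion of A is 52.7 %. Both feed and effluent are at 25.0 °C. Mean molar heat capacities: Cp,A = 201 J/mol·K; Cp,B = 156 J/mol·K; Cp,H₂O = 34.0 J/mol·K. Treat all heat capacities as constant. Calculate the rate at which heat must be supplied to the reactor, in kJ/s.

Q_in = 13.0 kJ/s

Extent of reaction ξ = 0.527 × 2320 = 1222.6 mol/h
Reaction term: ξ·ΔH°_rxn = 1222.6 × 38.4 = 46949 kJ/h
Q = ΔH = 46949 kJ/h = 13.041 kW
Heat supplied = 13.041 kJ/s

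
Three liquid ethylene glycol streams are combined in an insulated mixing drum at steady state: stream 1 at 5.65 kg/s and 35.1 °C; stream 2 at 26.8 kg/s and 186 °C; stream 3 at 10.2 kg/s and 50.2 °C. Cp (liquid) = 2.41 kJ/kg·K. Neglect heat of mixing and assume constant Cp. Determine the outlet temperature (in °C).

Energy balance with Q = 0: Σ ṁᵢCp,ᵢ(T_out − Tᵢ) = 0
Σ ṁᵢCp,ᵢTᵢ = 5.65×2.41×35.1 + 26.8×2.41×186 + 10.2×2.41×50.2 = 13725
Σ ṁᵢCp,ᵢ = 5.65×2.41 + 26.8×2.41 + 10.2×2.41 = 102.79
T_out = 13725 / 102.79 = 133.53 °C

T_out = 134 °C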